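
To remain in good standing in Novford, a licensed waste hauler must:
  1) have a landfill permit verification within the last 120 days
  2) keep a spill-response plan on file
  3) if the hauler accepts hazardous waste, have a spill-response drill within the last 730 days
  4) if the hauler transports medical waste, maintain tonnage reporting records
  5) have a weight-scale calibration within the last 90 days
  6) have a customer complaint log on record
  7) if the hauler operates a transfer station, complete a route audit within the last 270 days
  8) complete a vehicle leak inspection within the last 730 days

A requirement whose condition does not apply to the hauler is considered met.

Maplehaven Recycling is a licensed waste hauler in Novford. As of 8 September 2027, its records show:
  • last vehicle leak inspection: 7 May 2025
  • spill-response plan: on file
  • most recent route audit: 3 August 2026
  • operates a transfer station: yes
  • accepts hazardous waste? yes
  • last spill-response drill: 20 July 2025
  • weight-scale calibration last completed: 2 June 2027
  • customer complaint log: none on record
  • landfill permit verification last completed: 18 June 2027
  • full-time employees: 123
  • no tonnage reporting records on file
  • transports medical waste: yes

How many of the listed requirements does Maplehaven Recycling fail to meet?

6

1. landfill permit verification 82 days ago vs limit 120 → met
2. spill-response plan present → met
3. condition 'accepts hazardous waste' holds; spill-response drill 780 days ago vs limit 730 → not met
4. condition 'transports medical waste' holds; tonnage reporting records absent → not met
5. weight-scale calibration 98 days ago vs limit 90 → not met
6. customer complaint log absent → not met
7. condition 'operates a transfer station' holds; route audit 401 days ago vs limit 270 → not met
8. vehicle leak inspection 854 days ago vs limit 730 → not met
Not met: 6 of 8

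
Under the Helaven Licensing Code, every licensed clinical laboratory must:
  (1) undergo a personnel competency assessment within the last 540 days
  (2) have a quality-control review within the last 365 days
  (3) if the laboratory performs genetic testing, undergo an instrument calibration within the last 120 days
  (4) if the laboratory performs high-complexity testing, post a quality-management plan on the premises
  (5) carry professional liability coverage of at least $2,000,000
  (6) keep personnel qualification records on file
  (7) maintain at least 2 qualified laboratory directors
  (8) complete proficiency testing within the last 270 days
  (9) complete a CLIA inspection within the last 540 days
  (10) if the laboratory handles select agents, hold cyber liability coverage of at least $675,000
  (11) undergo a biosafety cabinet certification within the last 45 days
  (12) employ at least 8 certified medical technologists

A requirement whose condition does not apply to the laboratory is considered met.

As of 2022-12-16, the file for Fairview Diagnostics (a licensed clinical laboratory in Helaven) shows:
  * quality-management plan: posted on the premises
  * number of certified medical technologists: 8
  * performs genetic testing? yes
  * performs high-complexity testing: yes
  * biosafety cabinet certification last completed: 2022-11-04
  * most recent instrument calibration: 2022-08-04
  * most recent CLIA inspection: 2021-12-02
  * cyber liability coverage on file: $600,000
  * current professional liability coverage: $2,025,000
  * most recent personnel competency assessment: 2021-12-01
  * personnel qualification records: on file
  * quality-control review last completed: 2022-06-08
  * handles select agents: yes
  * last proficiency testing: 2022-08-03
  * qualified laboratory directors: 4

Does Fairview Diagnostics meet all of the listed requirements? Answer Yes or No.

No

1. personnel competency assessment 380 days ago vs limit 540 → met
2. quality-control review 191 days ago vs limit 365 → met
3. condition 'performs genetic testing' holds; instrument calibration 134 days ago vs limit 120 → not met
4. condition 'performs high-complexity testing' holds; quality-management plan present → met
5. professional liability coverage $2,025,000 ≥ $2,000,000 → met
6. personnel qualification records present → met
7. qualified laboratory directors 4 ≥ 2 → met
8. proficiency testing 135 days ago vs limit 270 → met
9. CLIA inspection 379 days ago vs limit 540 → met
10. condition 'handles select agents' holds; cyber liability coverage $600,000 < $675,000 → not met
11. biosafety cabinet certification 42 days ago vs limit 45 → met
12. certified medical technologists 8 ≥ 8 → met
Not met: 3, 10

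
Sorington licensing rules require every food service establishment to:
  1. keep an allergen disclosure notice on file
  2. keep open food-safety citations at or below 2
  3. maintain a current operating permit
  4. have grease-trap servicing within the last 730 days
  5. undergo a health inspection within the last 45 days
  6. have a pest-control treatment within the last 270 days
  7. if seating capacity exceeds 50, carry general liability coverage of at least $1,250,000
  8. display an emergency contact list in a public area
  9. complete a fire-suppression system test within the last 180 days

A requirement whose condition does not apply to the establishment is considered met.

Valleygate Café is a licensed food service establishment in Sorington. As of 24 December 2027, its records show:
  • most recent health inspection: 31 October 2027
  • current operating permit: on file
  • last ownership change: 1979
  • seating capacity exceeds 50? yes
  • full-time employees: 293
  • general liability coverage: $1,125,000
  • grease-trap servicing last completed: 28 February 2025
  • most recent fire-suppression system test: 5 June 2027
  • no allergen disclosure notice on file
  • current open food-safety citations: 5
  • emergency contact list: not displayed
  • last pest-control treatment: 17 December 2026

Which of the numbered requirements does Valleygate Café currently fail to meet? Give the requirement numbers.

1, 2, 4, 5, 6, 7, 8, 9

1. allergen disclosure notice absent → not met
2. open food-safety citations 5 > 2 → not met
3. current operating permit present → met
4. grease-trap servicing 1029 days ago vs limit 730 → not met
5. health inspection 54 days ago vs limit 45 → not met
6. pest-control treatment 372 days ago vs limit 270 → not met
7. condition 'seating capacity exceeds 50' holds; general liability coverage $1,125,000 < $1,250,000 → not met
8. emergency contact list absent → not met
9. fire-suppression system test 202 days ago vs limit 180 → not met
Not met: 1, 2, 4, 5, 6, 7, 8, 9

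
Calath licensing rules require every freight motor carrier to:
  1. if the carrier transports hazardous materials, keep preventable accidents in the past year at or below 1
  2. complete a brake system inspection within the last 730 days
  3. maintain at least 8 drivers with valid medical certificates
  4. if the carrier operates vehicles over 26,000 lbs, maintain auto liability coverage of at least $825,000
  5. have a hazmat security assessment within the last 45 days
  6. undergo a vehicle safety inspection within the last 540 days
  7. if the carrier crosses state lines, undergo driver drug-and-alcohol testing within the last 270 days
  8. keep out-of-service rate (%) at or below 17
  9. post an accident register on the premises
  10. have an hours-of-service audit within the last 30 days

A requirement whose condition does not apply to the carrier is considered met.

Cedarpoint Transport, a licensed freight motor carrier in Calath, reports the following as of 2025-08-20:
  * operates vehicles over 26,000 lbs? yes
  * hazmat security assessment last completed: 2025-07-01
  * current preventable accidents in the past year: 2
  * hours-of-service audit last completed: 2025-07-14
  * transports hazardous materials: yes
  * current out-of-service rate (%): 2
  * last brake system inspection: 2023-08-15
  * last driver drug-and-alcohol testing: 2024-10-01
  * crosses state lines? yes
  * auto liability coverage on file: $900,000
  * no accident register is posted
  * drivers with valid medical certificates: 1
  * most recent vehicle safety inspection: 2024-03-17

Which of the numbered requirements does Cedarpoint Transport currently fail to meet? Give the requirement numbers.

1, 2, 3, 5, 7, 9, 10

1. condition 'transports hazardous materials' holds; preventable accidents in the past year 2 > 1 → not met
2. brake system inspection 736 days ago vs limit 730 → not met
3. drivers with valid medical certificates 1 < 8 → not met
4. condition 'operates vehicles over 26,000 lbs' holds; auto liability coverage $900,000 ≥ $825,000 → met
5. hazmat security assessment 50 days ago vs limit 45 → not met
6. vehicle safety inspection 521 days ago vs limit 540 → met
7. condition 'crosses state lines' holds; driver drug-and-alcohol testing 323 days ago vs limit 270 → not met
8. out-of-service rate (%) 2 ≤ 17 → met
9. accident register absent → not met
10. hours-of-service audit 37 days ago vs limit 30 → not met
Not met: 1, 2, 3, 5, 7, 9, 10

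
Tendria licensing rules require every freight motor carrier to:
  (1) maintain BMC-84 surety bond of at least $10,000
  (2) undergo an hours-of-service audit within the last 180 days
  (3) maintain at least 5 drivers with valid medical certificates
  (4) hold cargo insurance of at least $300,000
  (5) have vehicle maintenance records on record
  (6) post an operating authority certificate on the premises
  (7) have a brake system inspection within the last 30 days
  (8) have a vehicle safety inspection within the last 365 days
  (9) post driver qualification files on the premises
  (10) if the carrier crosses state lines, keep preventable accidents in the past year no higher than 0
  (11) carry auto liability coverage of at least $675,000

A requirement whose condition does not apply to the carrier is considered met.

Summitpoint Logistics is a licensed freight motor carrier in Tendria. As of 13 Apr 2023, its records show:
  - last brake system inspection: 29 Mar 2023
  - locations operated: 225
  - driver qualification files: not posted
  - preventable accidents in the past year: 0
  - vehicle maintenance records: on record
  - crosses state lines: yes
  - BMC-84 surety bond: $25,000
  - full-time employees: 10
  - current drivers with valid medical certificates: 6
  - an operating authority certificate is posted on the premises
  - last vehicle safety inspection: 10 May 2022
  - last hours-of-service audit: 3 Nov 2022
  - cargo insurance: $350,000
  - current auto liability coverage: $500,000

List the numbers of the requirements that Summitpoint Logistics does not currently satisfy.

1. BMC-84 surety bond $25,000 ≥ $10,000 → met
2. hours-of-service audit 161 days ago vs limit 180 → met
3. drivers with valid medical certificates 6 ≥ 5 → met
4. cargo insurance $350,000 ≥ $300,000 → met
5. vehicle maintenance records present → met
6. operating authority certificate present → met
7. brake system inspection 15 days ago vs limit 30 → met
8. vehicle safety inspection 338 days ago vs limit 365 → met
9. driver qualification files absent → not met
10. condition 'crosses state lines' holds; preventable accidents in the past year 0 ≤ 0 → met
11. auto liability coverage $500,000 < $675,000 → not met
Not met: 9, 11

9, 11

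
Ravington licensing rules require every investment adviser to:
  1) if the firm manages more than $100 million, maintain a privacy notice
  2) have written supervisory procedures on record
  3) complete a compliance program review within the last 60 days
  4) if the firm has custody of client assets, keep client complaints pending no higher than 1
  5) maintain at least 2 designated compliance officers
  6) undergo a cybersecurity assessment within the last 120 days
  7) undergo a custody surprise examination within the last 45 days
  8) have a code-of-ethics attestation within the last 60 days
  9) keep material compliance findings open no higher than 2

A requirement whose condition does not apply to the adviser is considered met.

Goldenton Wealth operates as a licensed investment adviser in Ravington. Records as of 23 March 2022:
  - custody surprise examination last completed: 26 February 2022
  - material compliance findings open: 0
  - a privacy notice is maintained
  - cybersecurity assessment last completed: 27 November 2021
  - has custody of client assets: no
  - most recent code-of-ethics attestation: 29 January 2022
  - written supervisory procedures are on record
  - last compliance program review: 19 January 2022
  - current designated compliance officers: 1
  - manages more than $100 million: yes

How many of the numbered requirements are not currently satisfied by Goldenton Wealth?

1. condition 'manages more than $100 million' holds; privacy notice present → met
2. written supervisory procedures present → met
3. compliance program review 63 days ago vs limit 60 → not met
4. condition 'has custody of client assets' does not hold → requirement n/a → met
5. designated compliance officers 1 < 2 → not met
6. cybersecurity assessment 116 days ago vs limit 120 → met
7. custody surprise examination 25 days ago vs limit 45 → met
8. code-of-ethics attestation 53 days ago vs limit 60 → met
9. material compliance findings open 0 ≤ 2 → met
Not met: 2 of 9

2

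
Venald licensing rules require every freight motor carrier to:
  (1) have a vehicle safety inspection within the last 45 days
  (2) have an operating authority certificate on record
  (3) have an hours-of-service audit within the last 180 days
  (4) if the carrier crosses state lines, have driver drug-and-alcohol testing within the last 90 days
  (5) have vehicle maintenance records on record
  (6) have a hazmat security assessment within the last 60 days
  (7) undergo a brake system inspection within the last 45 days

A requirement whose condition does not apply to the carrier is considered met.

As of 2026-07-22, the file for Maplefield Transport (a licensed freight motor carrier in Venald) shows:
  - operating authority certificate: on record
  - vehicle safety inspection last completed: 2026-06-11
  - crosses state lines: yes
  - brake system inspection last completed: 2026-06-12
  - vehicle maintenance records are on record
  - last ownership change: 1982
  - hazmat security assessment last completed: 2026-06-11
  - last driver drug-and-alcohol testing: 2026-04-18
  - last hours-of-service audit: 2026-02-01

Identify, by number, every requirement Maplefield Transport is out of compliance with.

4

1. vehicle safety inspection 41 days ago vs limit 45 → met
2. operating authority certificate present → met
3. hours-of-service audit 171 days ago vs limit 180 → met
4. condition 'crosses state lines' holds; driver drug-and-alcohol testing 95 days ago vs limit 90 → not met
5. vehicle maintenance records present → met
6. hazmat security assessment 41 days ago vs limit 60 → met
7. brake system inspection 40 days ago vs limit 45 → met
Not met: 4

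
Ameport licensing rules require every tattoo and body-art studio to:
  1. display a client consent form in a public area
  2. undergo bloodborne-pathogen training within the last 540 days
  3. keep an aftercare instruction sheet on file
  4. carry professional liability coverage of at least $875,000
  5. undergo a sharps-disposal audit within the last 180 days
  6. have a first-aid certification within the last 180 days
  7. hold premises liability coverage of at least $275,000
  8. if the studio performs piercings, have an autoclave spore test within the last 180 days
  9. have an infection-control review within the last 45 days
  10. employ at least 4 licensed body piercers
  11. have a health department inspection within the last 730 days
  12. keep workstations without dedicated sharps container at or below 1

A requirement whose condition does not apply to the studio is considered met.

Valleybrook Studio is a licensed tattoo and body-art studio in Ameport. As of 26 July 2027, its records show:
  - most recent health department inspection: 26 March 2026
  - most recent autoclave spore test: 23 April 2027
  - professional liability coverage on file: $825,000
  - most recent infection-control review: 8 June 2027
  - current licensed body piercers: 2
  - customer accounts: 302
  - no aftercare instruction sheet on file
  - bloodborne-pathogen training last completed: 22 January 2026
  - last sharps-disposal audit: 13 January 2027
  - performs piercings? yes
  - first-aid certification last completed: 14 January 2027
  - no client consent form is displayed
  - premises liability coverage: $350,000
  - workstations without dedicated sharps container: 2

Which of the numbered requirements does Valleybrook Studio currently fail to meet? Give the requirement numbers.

1, 2, 3, 4, 5, 6, 9, 10, 12

1. client consent form absent → not met
2. bloodborne-pathogen training 550 days ago vs limit 540 → not met
3. aftercare instruction sheet absent → not met
4. professional liability coverage $825,000 < $875,000 → not met
5. sharps-disposal audit 194 days ago vs limit 180 → not met
6. first-aid certification 193 days ago vs limit 180 → not met
7. premises liability coverage $350,000 ≥ $275,000 → met
8. condition 'performs piercings' holds; autoclave spore test 94 days ago vs limit 180 → met
9. infection-control review 48 days ago vs limit 45 → not met
10. licensed body piercers 2 < 4 → not met
11. health department inspection 487 days ago vs limit 730 → met
12. workstations without dedicated sharps container 2 > 1 → not met
Not met: 1, 2, 3, 4, 5, 6, 9, 10, 12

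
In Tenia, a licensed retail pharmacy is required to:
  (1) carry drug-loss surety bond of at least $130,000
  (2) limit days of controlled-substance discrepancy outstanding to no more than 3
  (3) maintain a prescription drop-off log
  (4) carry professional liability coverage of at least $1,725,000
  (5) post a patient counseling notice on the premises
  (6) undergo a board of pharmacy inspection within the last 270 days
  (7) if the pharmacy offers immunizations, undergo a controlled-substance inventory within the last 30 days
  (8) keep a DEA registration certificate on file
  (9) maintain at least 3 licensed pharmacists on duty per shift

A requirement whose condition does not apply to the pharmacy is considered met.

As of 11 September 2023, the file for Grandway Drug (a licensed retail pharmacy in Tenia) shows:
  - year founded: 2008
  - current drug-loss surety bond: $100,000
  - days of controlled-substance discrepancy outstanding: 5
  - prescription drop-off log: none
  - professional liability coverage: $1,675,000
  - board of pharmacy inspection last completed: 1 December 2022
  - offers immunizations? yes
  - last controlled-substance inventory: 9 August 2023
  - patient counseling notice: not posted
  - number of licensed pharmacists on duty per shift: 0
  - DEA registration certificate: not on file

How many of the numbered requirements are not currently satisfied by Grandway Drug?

9

1. drug-loss surety bond $100,000 < $130,000 → not met
2. days of controlled-substance discrepancy outstanding 5 > 3 → not met
3. prescription drop-off log absent → not met
4. professional liability coverage $1,675,000 < $1,725,000 → not met
5. patient counseling notice absent → not met
6. board of pharmacy inspection 284 days ago vs limit 270 → not met
7. condition 'offers immunizations' holds; controlled-substance inventory 33 days ago vs limit 30 → not met
8. DEA registration certificate absent → not met
9. licensed pharmacists on duty per shift 0 < 3 → not met
Not met: 9 of 9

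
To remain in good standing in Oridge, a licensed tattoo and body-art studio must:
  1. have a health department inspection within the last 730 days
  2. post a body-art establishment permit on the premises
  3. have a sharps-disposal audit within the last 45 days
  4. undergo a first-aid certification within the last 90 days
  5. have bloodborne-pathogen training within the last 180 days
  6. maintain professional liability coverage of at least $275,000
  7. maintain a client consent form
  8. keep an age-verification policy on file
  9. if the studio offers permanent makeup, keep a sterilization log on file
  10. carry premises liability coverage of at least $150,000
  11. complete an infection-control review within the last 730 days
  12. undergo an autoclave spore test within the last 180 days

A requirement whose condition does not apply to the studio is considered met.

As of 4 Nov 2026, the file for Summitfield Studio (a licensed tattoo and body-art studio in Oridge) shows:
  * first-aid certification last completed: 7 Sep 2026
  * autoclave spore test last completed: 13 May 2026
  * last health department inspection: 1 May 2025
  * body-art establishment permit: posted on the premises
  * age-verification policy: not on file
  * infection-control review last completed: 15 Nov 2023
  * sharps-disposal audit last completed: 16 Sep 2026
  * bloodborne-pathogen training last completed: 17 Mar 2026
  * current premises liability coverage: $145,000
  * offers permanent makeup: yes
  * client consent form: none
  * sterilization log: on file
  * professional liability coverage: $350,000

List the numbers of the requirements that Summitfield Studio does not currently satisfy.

3, 5, 7, 8, 10, 11

1. health department inspection 552 days ago vs limit 730 → met
2. body-art establishment permit present → met
3. sharps-disposal audit 49 days ago vs limit 45 → not met
4. first-aid certification 58 days ago vs limit 90 → met
5. bloodborne-pathogen training 232 days ago vs limit 180 → not met
6. professional liability coverage $350,000 ≥ $275,000 → met
7. client consent form absent → not met
8. age-verification policy absent → not met
9. condition 'offers permanent makeup' holds; sterilization log present → met
10. premises liability coverage $145,000 < $150,000 → not met
11. infection-control review 1085 days ago vs limit 730 → not met
12. autoclave spore test 175 days ago vs limit 180 → met
Not met: 3, 5, 7, 8, 10, 11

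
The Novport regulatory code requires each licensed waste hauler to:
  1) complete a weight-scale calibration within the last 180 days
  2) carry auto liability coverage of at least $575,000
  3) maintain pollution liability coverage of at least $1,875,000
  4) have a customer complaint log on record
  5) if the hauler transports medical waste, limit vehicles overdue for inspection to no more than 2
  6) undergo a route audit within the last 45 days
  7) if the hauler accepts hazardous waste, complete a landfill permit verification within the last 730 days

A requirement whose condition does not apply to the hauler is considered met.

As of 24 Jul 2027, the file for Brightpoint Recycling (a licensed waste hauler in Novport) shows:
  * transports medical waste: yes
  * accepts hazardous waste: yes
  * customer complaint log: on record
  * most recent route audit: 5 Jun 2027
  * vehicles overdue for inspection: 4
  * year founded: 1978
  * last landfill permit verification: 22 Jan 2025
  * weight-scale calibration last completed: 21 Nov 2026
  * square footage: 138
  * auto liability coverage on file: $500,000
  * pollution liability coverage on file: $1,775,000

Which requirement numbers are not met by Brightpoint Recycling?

1, 2, 3, 5, 6, 7

1. weight-scale calibration 245 days ago vs limit 180 → not met
2. auto liability coverage $500,000 < $575,000 → not met
3. pollution liability coverage $1,775,000 < $1,875,000 → not met
4. customer complaint log present → met
5. condition 'transports medical waste' holds; vehicles overdue for inspection 4 > 2 → not met
6. route audit 49 days ago vs limit 45 → not met
7. condition 'accepts hazardous waste' holds; landfill permit verification 913 days ago vs limit 730 → not met
Not met: 1, 2, 3, 5, 6, 7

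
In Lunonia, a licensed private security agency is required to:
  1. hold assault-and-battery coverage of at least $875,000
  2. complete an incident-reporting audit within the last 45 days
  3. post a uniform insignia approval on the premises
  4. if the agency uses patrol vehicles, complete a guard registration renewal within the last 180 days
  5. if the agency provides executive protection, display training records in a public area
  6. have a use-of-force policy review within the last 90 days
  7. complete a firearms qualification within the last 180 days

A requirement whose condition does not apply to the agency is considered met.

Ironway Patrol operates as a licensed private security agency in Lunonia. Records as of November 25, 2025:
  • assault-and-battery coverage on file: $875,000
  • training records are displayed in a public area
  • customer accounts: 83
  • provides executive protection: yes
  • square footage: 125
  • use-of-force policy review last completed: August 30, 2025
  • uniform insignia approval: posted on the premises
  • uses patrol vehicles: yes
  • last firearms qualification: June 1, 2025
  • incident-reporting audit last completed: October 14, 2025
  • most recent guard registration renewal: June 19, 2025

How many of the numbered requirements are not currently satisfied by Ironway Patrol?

0

1. assault-and-battery coverage $875,000 ≥ $875,000 → met
2. incident-reporting audit 42 days ago vs limit 45 → met
3. uniform insignia approval present → met
4. condition 'uses patrol vehicles' holds; guard registration renewal 159 days ago vs limit 180 → met
5. condition 'provides executive protection' holds; training records present → met
6. use-of-force policy review 87 days ago vs limit 90 → met
7. firearms qualification 177 days ago vs limit 180 → met
Not met: 0 of 7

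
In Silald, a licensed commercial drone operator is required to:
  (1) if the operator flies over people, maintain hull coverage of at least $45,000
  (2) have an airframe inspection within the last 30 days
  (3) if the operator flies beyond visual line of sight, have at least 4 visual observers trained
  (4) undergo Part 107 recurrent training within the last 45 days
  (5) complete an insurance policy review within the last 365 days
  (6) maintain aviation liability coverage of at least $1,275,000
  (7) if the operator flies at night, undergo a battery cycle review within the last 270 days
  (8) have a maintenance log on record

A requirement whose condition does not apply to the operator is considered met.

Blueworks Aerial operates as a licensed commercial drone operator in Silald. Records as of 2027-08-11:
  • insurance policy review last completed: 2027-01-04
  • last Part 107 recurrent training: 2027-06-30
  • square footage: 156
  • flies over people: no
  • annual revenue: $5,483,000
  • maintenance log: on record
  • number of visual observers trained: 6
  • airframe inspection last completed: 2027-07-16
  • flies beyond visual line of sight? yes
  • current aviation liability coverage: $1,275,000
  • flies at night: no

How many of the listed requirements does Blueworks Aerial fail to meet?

1. condition 'flies over people' does not hold → requirement n/a → met
2. airframe inspection 26 days ago vs limit 30 → met
3. condition 'flies beyond visual line of sight' holds; visual observers trained 6 ≥ 4 → met
4. Part 107 recurrent training 42 days ago vs limit 45 → met
5. insurance policy review 219 days ago vs limit 365 → met
6. aviation liability coverage $1,275,000 ≥ $1,275,000 → met
7. condition 'flies at night' does not hold → requirement n/a → met
8. maintenance log present → met
Not met: 0 of 8

0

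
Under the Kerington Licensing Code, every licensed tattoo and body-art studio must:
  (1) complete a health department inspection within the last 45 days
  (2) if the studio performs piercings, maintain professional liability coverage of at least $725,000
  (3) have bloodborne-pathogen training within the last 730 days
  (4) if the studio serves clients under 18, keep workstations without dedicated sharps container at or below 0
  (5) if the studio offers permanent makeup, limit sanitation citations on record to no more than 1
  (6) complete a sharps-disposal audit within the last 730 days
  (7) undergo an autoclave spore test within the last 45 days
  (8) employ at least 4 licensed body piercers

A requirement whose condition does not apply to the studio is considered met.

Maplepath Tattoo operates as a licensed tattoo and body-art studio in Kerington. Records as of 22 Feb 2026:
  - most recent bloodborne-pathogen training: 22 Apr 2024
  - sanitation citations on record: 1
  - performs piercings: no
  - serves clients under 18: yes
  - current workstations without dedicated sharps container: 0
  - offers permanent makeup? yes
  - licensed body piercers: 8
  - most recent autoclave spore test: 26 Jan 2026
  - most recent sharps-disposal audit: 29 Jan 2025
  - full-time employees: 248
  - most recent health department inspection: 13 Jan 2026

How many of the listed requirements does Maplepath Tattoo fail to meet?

1. health department inspection 40 days ago vs limit 45 → met
2. condition 'performs piercings' does not hold → requirement n/a → met
3. bloodborne-pathogen training 671 days ago vs limit 730 → met
4. condition 'serves clients under 18' holds; workstations without dedicated sharps container 0 ≤ 0 → met
5. condition 'offers permanent makeup' holds; sanitation citations on record 1 ≤ 1 → met
6. sharps-disposal audit 389 days ago vs limit 730 → met
7. autoclave spore test 27 days ago vs limit 45 → met
8. licensed body piercers 8 ≥ 4 → met
Not met: 0 of 8

0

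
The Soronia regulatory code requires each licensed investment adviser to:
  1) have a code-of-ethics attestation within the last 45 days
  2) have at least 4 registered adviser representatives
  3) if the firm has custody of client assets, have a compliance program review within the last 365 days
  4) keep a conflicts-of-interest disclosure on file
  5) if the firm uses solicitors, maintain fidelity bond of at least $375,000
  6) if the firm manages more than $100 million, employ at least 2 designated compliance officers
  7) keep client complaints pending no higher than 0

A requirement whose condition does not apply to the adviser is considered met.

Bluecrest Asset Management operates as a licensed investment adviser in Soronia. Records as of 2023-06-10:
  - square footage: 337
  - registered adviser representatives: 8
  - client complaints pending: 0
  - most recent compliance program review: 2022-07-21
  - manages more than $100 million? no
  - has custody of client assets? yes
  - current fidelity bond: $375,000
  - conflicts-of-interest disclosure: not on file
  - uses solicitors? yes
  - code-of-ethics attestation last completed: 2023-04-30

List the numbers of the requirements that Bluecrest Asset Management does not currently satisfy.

1. code-of-ethics attestation 41 days ago vs limit 45 → met
2. registered adviser representatives 8 ≥ 4 → met
3. condition 'has custody of client assets' holds; compliance program review 324 days ago vs limit 365 → met
4. conflicts-of-interest disclosure absent → not met
5. condition 'uses solicitors' holds; fidelity bond $375,000 ≥ $375,000 → met
6. condition 'manages more than $100 million' does not hold → requirement n/a → met
7. client complaints pending 0 ≤ 0 → met
Not met: 4

4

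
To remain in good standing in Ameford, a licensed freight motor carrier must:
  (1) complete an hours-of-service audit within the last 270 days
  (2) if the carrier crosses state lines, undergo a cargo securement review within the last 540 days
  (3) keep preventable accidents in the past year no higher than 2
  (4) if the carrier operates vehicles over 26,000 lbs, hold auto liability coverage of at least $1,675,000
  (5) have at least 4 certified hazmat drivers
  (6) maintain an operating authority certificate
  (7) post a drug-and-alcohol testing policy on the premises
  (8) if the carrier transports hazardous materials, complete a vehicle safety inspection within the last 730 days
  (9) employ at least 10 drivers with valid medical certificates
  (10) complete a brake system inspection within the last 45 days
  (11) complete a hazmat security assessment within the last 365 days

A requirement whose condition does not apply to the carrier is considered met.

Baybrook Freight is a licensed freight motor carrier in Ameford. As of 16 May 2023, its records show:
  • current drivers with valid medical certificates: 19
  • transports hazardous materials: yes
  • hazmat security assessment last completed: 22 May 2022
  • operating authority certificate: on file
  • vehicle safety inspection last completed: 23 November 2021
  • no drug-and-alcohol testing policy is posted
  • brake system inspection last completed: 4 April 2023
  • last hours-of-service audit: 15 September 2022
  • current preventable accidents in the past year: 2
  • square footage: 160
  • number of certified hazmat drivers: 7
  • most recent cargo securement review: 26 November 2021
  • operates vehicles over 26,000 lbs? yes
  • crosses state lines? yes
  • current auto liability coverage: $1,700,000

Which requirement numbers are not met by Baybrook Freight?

1. hours-of-service audit 243 days ago vs limit 270 → met
2. condition 'crosses state lines' holds; cargo securement review 536 days ago vs limit 540 → met
3. preventable accidents in the past year 2 ≤ 2 → met
4. condition 'operates vehicles over 26,000 lbs' holds; auto liability coverage $1,700,000 ≥ $1,675,000 → met
5. certified hazmat drivers 7 ≥ 4 → met
6. operating authority certificate present → met
7. drug-and-alcohol testing policy absent → not met
8. condition 'transports hazardous materials' holds; vehicle safety inspection 539 days ago vs limit 730 → met
9. drivers with valid medical certificates 19 ≥ 10 → met
10. brake system inspection 42 days ago vs limit 45 → met
11. hazmat security assessment 359 days ago vs limit 365 → met
Not met: 7

7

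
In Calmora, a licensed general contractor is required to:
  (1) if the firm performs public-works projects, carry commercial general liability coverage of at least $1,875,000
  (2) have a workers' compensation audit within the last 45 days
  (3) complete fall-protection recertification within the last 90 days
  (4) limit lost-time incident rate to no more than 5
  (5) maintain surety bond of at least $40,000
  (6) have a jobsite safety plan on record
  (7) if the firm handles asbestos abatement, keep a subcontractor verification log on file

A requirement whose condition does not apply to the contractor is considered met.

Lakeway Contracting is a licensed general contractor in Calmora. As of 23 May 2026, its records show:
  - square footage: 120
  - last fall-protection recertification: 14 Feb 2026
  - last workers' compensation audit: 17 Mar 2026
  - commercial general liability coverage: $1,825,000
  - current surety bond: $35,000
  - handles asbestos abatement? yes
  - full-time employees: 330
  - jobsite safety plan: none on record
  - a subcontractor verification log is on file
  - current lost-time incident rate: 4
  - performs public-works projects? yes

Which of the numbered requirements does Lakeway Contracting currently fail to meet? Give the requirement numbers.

1, 2, 3, 5, 6

1. condition 'performs public-works projects' holds; commercial general liability coverage $1,825,000 < $1,875,000 → not met
2. workers' compensation audit 67 days ago vs limit 45 → not met
3. fall-protection recertification 98 days ago vs limit 90 → not met
4. lost-time incident rate 4 ≤ 5 → met
5. surety bond $35,000 < $40,000 → not met
6. jobsite safety plan absent → not met
7. condition 'handles asbestos abatement' holds; subcontractor verification log present → met
Not met: 1, 2, 3, 5, 6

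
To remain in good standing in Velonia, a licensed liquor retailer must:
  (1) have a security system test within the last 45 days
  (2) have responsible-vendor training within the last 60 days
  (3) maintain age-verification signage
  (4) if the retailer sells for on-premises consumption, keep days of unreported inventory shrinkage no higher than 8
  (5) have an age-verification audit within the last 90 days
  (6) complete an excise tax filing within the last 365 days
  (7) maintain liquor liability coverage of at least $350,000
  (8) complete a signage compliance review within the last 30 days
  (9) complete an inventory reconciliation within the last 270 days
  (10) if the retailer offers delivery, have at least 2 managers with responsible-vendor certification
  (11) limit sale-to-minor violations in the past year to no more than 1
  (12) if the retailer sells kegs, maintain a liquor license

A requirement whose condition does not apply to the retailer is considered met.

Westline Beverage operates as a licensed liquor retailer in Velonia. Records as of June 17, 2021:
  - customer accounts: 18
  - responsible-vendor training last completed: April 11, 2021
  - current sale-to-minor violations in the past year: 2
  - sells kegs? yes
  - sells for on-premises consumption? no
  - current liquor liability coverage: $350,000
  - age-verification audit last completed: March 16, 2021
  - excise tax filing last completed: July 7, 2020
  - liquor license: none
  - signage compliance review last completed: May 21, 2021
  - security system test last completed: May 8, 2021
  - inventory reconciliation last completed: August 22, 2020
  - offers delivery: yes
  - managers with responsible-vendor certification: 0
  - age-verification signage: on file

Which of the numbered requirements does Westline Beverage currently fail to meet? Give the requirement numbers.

2, 5, 9, 10, 11, 12

1. security system test 40 days ago vs limit 45 → met
2. responsible-vendor training 67 days ago vs limit 60 → not met
3. age-verification signage present → met
4. condition 'sells for on-premises consumption' does not hold → requirement n/a → met
5. age-verification audit 93 days ago vs limit 90 → not met
6. excise tax filing 345 days ago vs limit 365 → met
7. liquor liability coverage $350,000 ≥ $350,000 → met
8. signage compliance review 27 days ago vs limit 30 → met
9. inventory reconciliation 299 days ago vs limit 270 → not met
10. condition 'offers delivery' holds; managers with responsible-vendor certification 0 < 2 → not met
11. sale-to-minor violations in the past year 2 > 1 → not met
12. condition 'sells kegs' holds; liquor license absent → not met
Not met: 2, 5, 9, 10, 11, 12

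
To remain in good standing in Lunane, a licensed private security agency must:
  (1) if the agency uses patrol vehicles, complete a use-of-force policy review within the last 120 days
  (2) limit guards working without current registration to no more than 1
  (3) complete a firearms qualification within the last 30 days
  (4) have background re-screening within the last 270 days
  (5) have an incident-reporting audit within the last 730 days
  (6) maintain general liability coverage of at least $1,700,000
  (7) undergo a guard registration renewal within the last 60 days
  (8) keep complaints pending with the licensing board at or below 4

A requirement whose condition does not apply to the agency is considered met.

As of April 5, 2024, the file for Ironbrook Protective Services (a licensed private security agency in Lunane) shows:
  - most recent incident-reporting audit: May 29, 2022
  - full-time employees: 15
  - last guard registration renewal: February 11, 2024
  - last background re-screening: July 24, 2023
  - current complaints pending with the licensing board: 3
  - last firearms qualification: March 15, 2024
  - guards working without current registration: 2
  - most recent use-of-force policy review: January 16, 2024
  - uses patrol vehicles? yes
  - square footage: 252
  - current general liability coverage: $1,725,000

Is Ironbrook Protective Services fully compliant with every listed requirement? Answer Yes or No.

1. condition 'uses patrol vehicles' holds; use-of-force policy review 80 days ago vs limit 120 → met
2. guards working without current registration 2 > 1 → not met
3. firearms qualification 21 days ago vs limit 30 → met
4. background re-screening 256 days ago vs limit 270 → met
5. incident-reporting audit 677 days ago vs limit 730 → met
6. general liability coverage $1,725,000 ≥ $1,700,000 → met
7. guard registration renewal 54 days ago vs limit 60 → met
8. complaints pending with the licensing board 3 ≤ 4 → met
Not met: 2

No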